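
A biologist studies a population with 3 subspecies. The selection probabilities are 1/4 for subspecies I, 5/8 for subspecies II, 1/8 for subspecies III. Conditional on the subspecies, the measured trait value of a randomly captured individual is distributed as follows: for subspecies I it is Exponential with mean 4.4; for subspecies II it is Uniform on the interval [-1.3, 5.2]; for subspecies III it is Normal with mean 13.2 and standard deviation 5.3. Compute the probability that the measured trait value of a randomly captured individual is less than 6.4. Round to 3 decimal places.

Conditional on each subspecies, P(X < 6.4): I: 0.766494; II: 1; III: 0.0997427.
By total probability, P(X < 6.4) = 0.25·0.766494 + 0.625·1 + 0.125·0.0997427 = 0.829091.

0.829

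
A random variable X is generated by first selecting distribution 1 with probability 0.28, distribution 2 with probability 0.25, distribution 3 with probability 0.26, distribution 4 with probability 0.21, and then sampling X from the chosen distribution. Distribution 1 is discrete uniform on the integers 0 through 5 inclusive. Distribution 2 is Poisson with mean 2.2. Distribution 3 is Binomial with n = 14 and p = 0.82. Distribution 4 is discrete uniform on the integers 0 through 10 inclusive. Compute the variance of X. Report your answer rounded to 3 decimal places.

18.550

Per component, 1: μ=2.5, E[X²]=9.16667; 2: μ=2.2, E[X²]=7.04; 3: μ=11.48, E[X²]=133.857; 4: μ=5, E[X²]=35.
E[X] = 0.28·2.5 + 0.25·2.2 + 0.26·11.48 + 0.21·5 = 5.2848.
E[X²] = 0.28·9.16667 + 0.25·7.04 + 0.26·133.857 + 0.21·35 = 46.4794.
Var(X) = E[X²] − (E[X])² = 46.4794 − 27.9291 = 18.5503.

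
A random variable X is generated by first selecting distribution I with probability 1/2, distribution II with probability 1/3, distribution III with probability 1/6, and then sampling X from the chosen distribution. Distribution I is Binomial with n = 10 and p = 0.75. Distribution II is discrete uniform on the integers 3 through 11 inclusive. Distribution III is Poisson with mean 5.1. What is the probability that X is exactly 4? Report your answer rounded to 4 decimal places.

Conditional on each component, P(X = 4): I: 0.016222; II: 0.111111; III: 0.171857.
By total probability, P(X = 4) = 0.5·0.016222 + 0.333333·0.111111 + 0.166667·0.171857 = 0.0737909.

0.0738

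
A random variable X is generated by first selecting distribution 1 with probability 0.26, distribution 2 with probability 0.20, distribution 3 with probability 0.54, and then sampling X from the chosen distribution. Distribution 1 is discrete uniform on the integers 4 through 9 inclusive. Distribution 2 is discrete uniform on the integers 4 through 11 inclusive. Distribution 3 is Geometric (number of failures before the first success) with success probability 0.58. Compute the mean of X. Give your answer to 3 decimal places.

3.581

Component means — 1: 6.5; 2: 7.5; 3: 0.724138.
E[X] = 0.26·6.5 + 0.2·7.5 + 0.54·0.724138 = 3.58103.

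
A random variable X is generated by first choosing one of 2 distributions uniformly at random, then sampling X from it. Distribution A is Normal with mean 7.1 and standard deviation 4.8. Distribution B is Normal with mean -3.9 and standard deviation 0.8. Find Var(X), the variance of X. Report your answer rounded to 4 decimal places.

Per component, A: μ=7.1, E[X²]=73.45; B: μ=-3.9, E[X²]=15.85.
E[X] = 0.5·7.1 + 0.5·-3.9 = 1.6.
E[X²] = 0.5·73.45 + 0.5·15.85 = 44.65.
Var(X) = E[X²] − (E[X])² = 44.65 − 2.56 = 42.09.

42.0900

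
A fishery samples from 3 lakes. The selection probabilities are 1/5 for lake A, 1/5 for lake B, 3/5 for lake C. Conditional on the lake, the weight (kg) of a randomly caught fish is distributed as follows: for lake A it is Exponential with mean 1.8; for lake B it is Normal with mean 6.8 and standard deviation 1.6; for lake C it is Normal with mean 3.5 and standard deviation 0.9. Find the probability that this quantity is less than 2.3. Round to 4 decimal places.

0.1995

Conditional on each lake, P(X < 2.3): A: 0.721344; B: 0.0024579; C: 0.0912112.
By total probability, P(X < 2.3) = 0.2·0.721344 + 0.2·0.0024579 + 0.6·0.0912112 = 0.199487.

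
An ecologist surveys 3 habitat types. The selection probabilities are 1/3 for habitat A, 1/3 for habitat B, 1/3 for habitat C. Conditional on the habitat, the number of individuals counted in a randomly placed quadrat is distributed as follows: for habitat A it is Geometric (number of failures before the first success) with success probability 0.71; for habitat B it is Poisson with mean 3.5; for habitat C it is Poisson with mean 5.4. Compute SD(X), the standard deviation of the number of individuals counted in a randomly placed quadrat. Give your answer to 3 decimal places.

Per component, A: μ=0.408451, E[X²]=0.742115; B: μ=3.5, E[X²]=15.75; C: μ=5.4, E[X²]=34.56.
E[X] = 0.333333·0.408451 + 0.333333·3.5 + 0.333333·5.4 = 3.10282.
E[X²] = 0.333333·0.742115 + 0.333333·15.75 + 0.333333·34.56 = 17.0174.
Var(X) = E[X²] − (E[X])² = 17.0174 − 9.62747 = 7.3899.
SD(X) = √7.3899 = 2.71844.

2.718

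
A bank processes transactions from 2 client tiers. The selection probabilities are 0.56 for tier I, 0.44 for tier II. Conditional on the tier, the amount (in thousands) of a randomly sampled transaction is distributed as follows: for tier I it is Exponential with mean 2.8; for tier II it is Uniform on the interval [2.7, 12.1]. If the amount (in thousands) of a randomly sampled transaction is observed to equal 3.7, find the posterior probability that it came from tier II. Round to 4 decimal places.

Likelihoods f(3.7 | ·): I: 0.0952693; II: 0.106383.
Posterior ∝ prior × likelihood. Numerator for II: 0.44·0.106383 = 0.0468085.
Normalizing constant: 0.56·0.0952693 + 0.44·0.106383 = 0.100159.
P(II | observation) = 0.0468085 / 0.100159 = 0.467341.

0.4673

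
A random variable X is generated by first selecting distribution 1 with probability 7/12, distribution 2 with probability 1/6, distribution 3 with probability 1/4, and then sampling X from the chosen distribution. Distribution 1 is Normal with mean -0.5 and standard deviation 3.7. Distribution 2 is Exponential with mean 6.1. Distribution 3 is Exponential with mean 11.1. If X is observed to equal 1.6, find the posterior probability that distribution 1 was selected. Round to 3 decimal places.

Likelihoods f(1.6 | ·): 1: 0.0917821; 2: 0.126112; 3: 0.0779967.
Posterior ∝ prior × likelihood. Numerator for 1: 0.583333·0.0917821 = 0.0535396.
Normalizing constant: 0.583333·0.0917821 + 0.166667·0.126112 + 0.25·0.0779967 = 0.0940574.
P(1 | observation) = 0.0535396 / 0.0940574 = 0.569222.

0.569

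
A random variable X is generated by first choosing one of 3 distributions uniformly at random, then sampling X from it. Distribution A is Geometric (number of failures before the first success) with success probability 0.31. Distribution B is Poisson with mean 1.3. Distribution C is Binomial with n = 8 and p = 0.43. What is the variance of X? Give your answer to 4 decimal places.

4.2482

Per component, A: μ=2.22581, E[X²]=12.1342; B: μ=1.3, E[X²]=2.99; C: μ=3.44, E[X²]=13.7944.
E[X] = 0.333333·2.22581 + 0.333333·1.3 + 0.333333·3.44 = 2.32194.
E[X²] = 0.333333·12.1342 + 0.333333·2.99 + 0.333333·13.7944 = 9.63955.
Var(X) = E[X²] − (E[X])² = 9.63955 − 5.39138 = 4.24816.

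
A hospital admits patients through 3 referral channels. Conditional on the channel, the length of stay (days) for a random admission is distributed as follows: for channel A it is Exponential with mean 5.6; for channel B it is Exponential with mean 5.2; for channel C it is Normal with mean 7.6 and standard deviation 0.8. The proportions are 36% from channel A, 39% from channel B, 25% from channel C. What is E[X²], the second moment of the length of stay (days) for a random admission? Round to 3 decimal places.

58.270

For each component E[X²] = Var + (mean)², giving A: 62.72; B: 54.08; C: 58.4.
Overall E[X²] = 0.36·62.72 + 0.39·54.08 + 0.25·58.4 = 58.2704.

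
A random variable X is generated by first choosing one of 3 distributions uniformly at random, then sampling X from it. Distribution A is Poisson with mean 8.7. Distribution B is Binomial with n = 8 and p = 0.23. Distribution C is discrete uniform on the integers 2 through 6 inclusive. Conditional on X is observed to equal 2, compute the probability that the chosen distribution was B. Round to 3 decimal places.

Likelihoods P(X=2 | ·): A: 0.00630444; B: 0.308715; C: 0.2.
Posterior ∝ prior × likelihood. Numerator for B: 0.333333·0.308715 = 0.102905.
Normalizing constant: 0.333333·0.00630444 + 0.333333·0.308715 + 0.333333·0.2 = 0.171673.
P(B | observation) = 0.102905 / 0.171673 = 0.599424.

0.599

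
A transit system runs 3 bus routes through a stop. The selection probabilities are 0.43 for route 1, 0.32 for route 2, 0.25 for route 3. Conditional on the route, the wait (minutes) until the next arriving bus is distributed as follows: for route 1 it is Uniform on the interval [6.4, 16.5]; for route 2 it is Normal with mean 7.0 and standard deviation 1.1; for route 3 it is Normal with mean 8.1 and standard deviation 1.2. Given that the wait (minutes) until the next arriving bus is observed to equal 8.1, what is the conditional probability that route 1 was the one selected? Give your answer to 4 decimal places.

0.2171

Likelihoods f(8.1 | ·): 1: 0.0990099; 2: 0.219973; 3: 0.332452.
Posterior ∝ prior × likelihood. Numerator for 1: 0.43·0.0990099 = 0.0425743.
Normalizing constant: 0.43·0.0990099 + 0.32·0.219973 + 0.25·0.332452 = 0.196079.
P(1 | observation) = 0.0425743 / 0.196079 = 0.217128.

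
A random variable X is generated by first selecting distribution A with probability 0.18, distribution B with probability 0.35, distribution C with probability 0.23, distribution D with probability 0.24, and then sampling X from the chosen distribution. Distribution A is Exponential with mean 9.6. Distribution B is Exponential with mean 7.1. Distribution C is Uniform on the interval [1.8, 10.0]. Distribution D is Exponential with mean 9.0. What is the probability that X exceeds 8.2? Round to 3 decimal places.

Conditional on each component, P(X > 8.2): A: 0.425638; B: 0.31508; C: 0.219512; D: 0.402077.
By total probability, P(X > 8.2) = 0.18·0.425638 + 0.35·0.31508 + 0.23·0.219512 + 0.24·0.402077 = 0.333879.

0.334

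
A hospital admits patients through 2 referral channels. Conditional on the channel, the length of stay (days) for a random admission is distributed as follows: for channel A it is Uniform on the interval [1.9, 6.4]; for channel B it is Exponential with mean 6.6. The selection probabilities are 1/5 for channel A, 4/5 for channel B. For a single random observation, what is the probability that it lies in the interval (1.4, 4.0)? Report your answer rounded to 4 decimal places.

0.3040

Conditional on each channel, P(1.4 < X < 4.0): A: 0.466667; B: 0.263371.
By total probability, P(1.4 < X < 4.0) = 0.2·0.466667 + 0.8·0.263371 = 0.30403.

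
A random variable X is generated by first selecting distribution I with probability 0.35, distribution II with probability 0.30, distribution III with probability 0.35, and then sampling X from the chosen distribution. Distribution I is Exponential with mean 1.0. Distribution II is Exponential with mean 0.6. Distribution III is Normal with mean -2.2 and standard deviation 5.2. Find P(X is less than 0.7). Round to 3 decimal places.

0.632

Conditional on each component, P(X < 0.7): I: 0.503415; II: 0.688597; III: 0.711473.
By total probability, P(X < 0.7) = 0.35·0.503415 + 0.3·0.688597 + 0.35·0.711473 = 0.63179.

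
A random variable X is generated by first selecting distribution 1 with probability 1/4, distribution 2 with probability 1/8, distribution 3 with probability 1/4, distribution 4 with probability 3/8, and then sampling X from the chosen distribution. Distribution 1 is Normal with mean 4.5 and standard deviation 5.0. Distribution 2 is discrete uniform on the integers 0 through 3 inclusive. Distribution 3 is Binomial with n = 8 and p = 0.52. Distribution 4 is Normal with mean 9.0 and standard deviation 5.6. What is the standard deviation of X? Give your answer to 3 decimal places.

5.090

Per component, 1: μ=4.5, E[X²]=45.25; 2: μ=1.5, E[X²]=3.5; 3: μ=4.16, E[X²]=19.3024; 4: μ=9, E[X²]=112.36.
E[X] = 0.25·4.5 + 0.125·1.5 + 0.25·4.16 + 0.375·9 = 5.7275.
E[X²] = 0.25·45.25 + 0.125·3.5 + 0.25·19.3024 + 0.375·112.36 = 58.7106.
Var(X) = E[X²] − (E[X])² = 58.7106 − 32.8043 = 25.9063.
SD(X) = √25.9063 = 5.08983.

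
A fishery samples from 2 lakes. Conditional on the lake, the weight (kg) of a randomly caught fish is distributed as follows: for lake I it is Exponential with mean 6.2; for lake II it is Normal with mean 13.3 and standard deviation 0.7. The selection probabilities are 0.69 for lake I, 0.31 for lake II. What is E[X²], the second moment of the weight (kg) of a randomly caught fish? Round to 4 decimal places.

For each component E[X²] = Var + (mean)², giving I: 76.88; II: 177.38.
Overall E[X²] = 0.69·76.88 + 0.31·177.38 = 108.035.

108.0350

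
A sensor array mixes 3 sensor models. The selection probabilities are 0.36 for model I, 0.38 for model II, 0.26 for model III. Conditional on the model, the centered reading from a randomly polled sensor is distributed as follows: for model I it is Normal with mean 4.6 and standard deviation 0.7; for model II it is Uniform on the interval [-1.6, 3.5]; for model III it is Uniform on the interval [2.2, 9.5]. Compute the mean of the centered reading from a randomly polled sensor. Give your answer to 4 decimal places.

3.5380

Component means — I: 4.6; II: 0.95; III: 5.85.
E[X] = 0.36·4.6 + 0.38·0.95 + 0.26·5.85 = 3.538.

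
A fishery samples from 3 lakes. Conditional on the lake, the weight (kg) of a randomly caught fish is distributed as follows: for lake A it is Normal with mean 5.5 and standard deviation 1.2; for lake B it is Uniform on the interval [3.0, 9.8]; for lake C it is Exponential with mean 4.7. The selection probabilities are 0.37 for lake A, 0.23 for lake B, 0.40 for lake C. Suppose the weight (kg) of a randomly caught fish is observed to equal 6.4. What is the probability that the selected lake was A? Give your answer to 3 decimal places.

0.625

Likelihoods f(6.4 | ·): A: 0.250948; B: 0.147059; C: 0.0545158.
Posterior ∝ prior × likelihood. Numerator for A: 0.37·0.250948 = 0.0928507.
Normalizing constant: 0.37·0.250948 + 0.23·0.147059 + 0.4·0.0545158 = 0.148481.
P(A | observation) = 0.0928507 / 0.148481 = 0.625339.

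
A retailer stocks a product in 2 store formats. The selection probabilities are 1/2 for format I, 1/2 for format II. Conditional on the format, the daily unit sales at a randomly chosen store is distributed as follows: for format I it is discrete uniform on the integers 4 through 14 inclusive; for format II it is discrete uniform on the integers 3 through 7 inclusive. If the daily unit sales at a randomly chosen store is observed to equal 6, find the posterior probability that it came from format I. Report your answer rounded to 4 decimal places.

0.3125

Likelihoods P(X=6 | ·): I: 0.0909091; II: 0.2.
Posterior ∝ prior × likelihood. Numerator for I: 0.5·0.0909091 = 0.0454545.
Normalizing constant: 0.5·0.0909091 + 0.5·0.2 = 0.145455.
P(I | observation) = 0.0454545 / 0.145455 = 0.3125.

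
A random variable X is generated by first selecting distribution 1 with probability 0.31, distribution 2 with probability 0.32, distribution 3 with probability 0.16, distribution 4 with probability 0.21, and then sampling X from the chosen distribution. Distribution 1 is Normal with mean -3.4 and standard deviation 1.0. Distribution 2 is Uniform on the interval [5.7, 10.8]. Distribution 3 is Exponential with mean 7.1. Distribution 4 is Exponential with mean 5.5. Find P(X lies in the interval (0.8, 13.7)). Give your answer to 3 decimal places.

Conditional on each component, P(0.8 < X < 13.7): 1: 1.33457e-05; 2: 1; 3: 0.74823; 4: 0.781795.
By total probability, P(0.8 < X < 13.7) = 0.31·1.33457e-05 + 0.32·1 + 0.16·0.74823 + 0.21·0.781795 = 0.603898.

0.604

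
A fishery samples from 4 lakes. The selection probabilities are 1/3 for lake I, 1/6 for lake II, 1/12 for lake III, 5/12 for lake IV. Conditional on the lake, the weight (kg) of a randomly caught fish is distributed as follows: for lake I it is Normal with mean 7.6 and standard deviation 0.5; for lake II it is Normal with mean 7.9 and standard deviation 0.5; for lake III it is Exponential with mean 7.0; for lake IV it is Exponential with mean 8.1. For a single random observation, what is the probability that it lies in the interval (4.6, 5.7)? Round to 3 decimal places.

0.036

Conditional on each lake, P(4.6 < X < 5.7): I: 7.23471e-05; II: 5.41252e-06; III: 0.0753746; IV: 0.0719641.
By total probability, P(4.6 < X < 5.7) = 0.333333·7.23471e-05 + 0.166667·5.41252e-06 + 0.0833333·0.0753746 + 0.416667·0.0719641 = 0.0362913.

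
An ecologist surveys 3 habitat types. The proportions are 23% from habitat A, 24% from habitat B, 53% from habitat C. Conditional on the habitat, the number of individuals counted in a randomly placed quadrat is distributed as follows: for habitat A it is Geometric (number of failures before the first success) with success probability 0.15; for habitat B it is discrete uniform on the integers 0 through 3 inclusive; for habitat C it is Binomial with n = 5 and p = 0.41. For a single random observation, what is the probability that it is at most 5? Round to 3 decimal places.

Conditional on each habitat, P(X ≤ 5): A: 0.62285; B: 1; C: 1.
By total probability, P(X ≤ 5) = 0.23·0.62285 + 0.24·1 + 0.53·1 = 0.913256.

0.913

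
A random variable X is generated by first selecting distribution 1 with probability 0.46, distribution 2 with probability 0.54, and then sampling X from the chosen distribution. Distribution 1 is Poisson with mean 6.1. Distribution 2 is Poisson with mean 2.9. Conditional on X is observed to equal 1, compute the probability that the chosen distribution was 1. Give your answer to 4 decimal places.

0.0681

Likelihoods P(X=1 | ·): 1: 0.0136815; 2: 0.159567.
Posterior ∝ prior × likelihood. Numerator for 1: 0.46·0.0136815 = 0.00629349.
Normalizing constant: 0.46·0.0136815 + 0.54·0.159567 = 0.0924598.
P(1 | observation) = 0.00629349 / 0.0924598 = 0.0680672.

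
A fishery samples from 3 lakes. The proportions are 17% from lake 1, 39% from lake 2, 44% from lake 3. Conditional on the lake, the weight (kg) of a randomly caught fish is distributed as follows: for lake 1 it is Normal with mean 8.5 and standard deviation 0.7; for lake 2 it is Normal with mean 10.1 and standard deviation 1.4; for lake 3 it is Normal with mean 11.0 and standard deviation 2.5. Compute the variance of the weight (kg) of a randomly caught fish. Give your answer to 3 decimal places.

Per component, 1: μ=8.5, E[X²]=72.74; 2: μ=10.1, E[X²]=103.97; 3: μ=11, E[X²]=127.25.
E[X] = 0.17·8.5 + 0.39·10.1 + 0.44·11 = 10.224.
E[X²] = 0.17·72.74 + 0.39·103.97 + 0.44·127.25 = 108.904.
Var(X) = E[X²] − (E[X])² = 108.904 − 104.53 = 4.37392.

4.374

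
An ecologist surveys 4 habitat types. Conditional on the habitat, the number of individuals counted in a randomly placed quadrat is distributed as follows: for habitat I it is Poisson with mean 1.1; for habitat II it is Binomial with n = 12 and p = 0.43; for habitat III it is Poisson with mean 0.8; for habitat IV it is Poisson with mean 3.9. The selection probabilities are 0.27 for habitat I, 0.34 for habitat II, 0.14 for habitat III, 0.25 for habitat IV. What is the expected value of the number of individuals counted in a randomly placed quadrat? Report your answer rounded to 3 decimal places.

3.138

Component means — I: 1.1; II: 5.16; III: 0.8; IV: 3.9.
E[X] = 0.27·1.1 + 0.34·5.16 + 0.14·0.8 + 0.25·3.9 = 3.1384.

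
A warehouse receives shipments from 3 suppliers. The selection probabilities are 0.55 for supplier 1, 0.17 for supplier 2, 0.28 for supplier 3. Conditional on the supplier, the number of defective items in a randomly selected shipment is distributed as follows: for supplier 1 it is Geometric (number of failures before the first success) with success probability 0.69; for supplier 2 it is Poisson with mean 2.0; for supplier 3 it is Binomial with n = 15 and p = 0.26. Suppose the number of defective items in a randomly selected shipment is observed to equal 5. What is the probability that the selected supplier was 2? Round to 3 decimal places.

0.109

Likelihoods P(X=5 | ·): 1: 0.00197541; 2: 0.0360894; 3: 0.175687.
Posterior ∝ prior × likelihood. Numerator for 2: 0.17·0.0360894 = 0.0061352.
Normalizing constant: 0.55·0.00197541 + 0.17·0.0360894 + 0.28·0.175687 = 0.056414.
P(2 | observation) = 0.0061352 / 0.056414 = 0.108753.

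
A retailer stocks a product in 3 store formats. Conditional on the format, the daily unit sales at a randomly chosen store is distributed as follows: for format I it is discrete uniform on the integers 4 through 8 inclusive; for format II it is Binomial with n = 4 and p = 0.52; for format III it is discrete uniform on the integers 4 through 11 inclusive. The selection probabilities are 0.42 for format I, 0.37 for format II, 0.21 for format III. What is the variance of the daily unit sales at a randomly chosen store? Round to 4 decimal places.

7.1808

Per component, I: μ=6, E[X²]=38; II: μ=2.08, E[X²]=5.3248; III: μ=7.5, E[X²]=61.5.
E[X] = 0.42·6 + 0.37·2.08 + 0.21·7.5 = 4.8646.
E[X²] = 0.42·38 + 0.37·5.3248 + 0.21·61.5 = 30.8452.
Var(X) = E[X²] − (E[X])² = 30.8452 − 23.6643 = 7.18084.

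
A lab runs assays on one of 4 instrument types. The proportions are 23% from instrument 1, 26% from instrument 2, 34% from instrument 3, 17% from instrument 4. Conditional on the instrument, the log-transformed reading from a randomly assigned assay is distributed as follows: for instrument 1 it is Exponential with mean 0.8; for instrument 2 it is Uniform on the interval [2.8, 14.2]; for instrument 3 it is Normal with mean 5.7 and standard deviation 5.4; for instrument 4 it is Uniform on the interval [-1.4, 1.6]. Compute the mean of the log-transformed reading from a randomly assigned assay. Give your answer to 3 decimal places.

4.349

Component means — 1: 0.8; 2: 8.5; 3: 5.7; 4: 0.1.
E[X] = 0.23·0.8 + 0.26·8.5 + 0.34·5.7 + 0.17·0.1 = 4.349.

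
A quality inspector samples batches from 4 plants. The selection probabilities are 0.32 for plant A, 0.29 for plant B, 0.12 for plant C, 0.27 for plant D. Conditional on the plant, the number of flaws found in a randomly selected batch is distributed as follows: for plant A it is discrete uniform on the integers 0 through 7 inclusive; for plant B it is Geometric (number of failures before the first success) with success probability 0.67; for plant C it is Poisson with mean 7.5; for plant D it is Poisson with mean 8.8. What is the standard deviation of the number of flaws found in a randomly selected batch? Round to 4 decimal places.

4.0271

Per component, A: μ=3.5, E[X²]=17.5; B: μ=0.492537, E[X²]=0.977723; C: μ=7.5, E[X²]=63.75; D: μ=8.8, E[X²]=86.24.
E[X] = 0.32·3.5 + 0.29·0.492537 + 0.12·7.5 + 0.27·8.8 = 4.53884.
E[X²] = 0.32·17.5 + 0.29·0.977723 + 0.12·63.75 + 0.27·86.24 = 36.8183.
Var(X) = E[X²] − (E[X])² = 36.8183 − 20.601 = 16.2173.
SD(X) = √16.2173 = 4.02707.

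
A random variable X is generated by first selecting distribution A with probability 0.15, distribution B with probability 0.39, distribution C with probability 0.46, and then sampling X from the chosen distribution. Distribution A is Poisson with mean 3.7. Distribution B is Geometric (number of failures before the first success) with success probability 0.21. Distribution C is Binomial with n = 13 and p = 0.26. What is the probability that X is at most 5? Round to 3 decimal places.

0.836

Conditional on each component, P(X ≤ 5): A: 0.830088; B: 0.756913; C: 0.905646.
By total probability, P(X ≤ 5) = 0.15·0.830088 + 0.39·0.756913 + 0.46·0.905646 = 0.836306.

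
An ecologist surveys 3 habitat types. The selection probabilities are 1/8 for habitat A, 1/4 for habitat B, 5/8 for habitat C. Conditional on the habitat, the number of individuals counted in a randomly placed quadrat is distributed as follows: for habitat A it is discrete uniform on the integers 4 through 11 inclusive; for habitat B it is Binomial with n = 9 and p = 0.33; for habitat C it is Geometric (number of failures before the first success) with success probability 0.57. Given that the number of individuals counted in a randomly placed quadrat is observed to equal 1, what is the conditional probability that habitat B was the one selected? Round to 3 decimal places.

Likelihoods P(X=1 | ·): A: 0; B: 0.120602; C: 0.2451.
Posterior ∝ prior × likelihood. Numerator for B: 0.25·0.120602 = 0.0301505.
Normalizing constant: 0.125·0 + 0.25·0.120602 + 0.625·0.2451 = 0.183338.
P(B | observation) = 0.0301505 / 0.183338 = 0.164453.

0.164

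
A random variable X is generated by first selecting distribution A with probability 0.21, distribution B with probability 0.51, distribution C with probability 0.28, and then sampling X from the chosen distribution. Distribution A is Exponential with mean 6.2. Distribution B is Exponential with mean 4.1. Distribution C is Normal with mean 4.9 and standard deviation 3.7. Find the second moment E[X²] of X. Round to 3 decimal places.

43.847

For each component E[X²] = Var + (mean)², giving A: 76.88; B: 33.62; C: 37.7.
Overall E[X²] = 0.21·76.88 + 0.51·33.62 + 0.28·37.7 = 43.847.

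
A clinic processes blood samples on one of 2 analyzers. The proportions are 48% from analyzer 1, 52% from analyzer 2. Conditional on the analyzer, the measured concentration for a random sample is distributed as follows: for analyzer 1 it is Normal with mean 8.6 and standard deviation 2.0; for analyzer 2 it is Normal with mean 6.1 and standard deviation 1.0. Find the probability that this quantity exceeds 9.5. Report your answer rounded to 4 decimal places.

0.1568

Conditional on each analyzer, P(X > 9.5): 1: 0.326355; 2: 0.000336929.
By total probability, P(X > 9.5) = 0.48·0.326355 + 0.52·0.000336929 = 0.156826.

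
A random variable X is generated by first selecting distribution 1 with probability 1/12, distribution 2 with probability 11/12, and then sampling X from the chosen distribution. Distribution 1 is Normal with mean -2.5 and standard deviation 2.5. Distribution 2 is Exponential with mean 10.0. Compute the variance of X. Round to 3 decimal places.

104.123

Per component, 1: μ=-2.5, E[X²]=12.5; 2: μ=10, E[X²]=200.
E[X] = 0.0833333·-2.5 + 0.916667·10 = 8.95833.
E[X²] = 0.0833333·12.5 + 0.916667·200 = 184.375.
Var(X) = E[X²] − (E[X])² = 184.375 − 80.2517 = 104.123.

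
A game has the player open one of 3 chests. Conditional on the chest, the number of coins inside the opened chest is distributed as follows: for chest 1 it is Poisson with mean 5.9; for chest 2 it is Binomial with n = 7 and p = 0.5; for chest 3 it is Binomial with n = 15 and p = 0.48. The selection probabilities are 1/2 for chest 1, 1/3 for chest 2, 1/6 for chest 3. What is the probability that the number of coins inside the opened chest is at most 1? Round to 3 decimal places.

0.030

Conditional on each chest, P(X ≤ 1): 1: 0.0189022; 2: 0.0625; 3: 0.000815951.
By total probability, P(X ≤ 1) = 0.5·0.0189022 + 0.333333·0.0625 + 0.166667·0.000815951 = 0.0304204.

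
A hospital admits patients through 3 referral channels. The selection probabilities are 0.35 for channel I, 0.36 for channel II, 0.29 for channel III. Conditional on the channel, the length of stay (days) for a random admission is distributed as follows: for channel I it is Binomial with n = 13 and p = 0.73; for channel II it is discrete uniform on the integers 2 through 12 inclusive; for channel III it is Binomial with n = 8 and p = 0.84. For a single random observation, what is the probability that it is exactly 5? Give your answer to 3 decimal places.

Conditional on each channel, P(X = 5): I: 0.00753534; II: 0.0909091; III: 0.0959278.
By total probability, P(X = 5) = 0.35·0.00753534 + 0.36·0.0909091 + 0.29·0.0959278 = 0.0631837.

0.063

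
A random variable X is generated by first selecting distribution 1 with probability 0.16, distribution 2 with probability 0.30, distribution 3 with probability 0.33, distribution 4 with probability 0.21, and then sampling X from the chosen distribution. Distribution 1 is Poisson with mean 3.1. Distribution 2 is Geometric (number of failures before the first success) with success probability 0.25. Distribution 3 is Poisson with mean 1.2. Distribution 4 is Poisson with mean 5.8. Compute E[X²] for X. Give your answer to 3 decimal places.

For each component E[X²] = Var + (mean)², giving 1: 12.71; 2: 21; 3: 2.64; 4: 39.44.
Overall E[X²] = 0.16·12.71 + 0.3·21 + 0.33·2.64 + 0.21·39.44 = 17.4872.

17.487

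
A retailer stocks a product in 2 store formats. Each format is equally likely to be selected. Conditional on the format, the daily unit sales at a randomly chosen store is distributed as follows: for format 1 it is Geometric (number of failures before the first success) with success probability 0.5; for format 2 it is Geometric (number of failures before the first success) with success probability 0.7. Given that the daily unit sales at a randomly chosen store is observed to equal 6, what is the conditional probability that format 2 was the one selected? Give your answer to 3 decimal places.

0.061

Likelihoods P(X=6 | ·): 1: 0.0078125; 2: 0.0005103.
Posterior ∝ prior × likelihood. Numerator for 2: 0.5·0.0005103 = 0.00025515.
Normalizing constant: 0.5·0.0078125 + 0.5·0.0005103 = 0.0041614.
P(2 | observation) = 0.00025515 / 0.0041614 = 0.0613135.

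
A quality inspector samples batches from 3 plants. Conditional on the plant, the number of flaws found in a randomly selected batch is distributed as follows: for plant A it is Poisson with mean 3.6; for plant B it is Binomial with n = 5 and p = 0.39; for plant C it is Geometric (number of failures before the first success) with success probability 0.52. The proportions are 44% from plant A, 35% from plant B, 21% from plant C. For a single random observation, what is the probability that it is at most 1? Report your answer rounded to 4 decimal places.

0.3410

Conditional on each plant, P(X ≤ 1): A: 0.125689; B: 0.354454; C: 0.7696.
By total probability, P(X ≤ 1) = 0.44·0.125689 + 0.35·0.354454 + 0.21·0.7696 = 0.340978.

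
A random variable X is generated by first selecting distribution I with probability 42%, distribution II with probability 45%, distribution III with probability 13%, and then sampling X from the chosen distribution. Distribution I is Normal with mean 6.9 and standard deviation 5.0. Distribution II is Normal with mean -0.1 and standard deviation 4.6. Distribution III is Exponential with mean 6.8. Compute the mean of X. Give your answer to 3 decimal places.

Component means — I: 6.9; II: -0.1; III: 6.8.
E[X] = 0.42·6.9 + 0.45·-0.1 + 0.13·6.8 = 3.737.

3.737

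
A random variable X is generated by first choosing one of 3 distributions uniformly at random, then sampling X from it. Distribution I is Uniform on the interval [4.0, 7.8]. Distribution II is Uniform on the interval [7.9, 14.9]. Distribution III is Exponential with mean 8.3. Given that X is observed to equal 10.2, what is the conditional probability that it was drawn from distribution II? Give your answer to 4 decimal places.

0.8021

Likelihoods f(10.2 | ·): I: 0; II: 0.142857; III: 0.0352542.
Posterior ∝ prior × likelihood. Numerator for II: 0.333333·0.142857 = 0.047619.
Normalizing constant: 0.333333·0 + 0.333333·0.142857 + 0.333333·0.0352542 = 0.0593704.
P(II | observation) = 0.047619 / 0.0593704 = 0.802067.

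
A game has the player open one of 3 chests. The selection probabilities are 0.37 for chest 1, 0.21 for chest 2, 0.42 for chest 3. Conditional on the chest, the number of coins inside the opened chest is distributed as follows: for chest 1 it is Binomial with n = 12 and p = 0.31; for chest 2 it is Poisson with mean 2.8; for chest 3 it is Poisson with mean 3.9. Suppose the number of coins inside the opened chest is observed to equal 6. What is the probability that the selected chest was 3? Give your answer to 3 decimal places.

0.502

Likelihoods P(X=6 | ·): 1: 0.0884987; 2: 0.0406997; 3: 0.0989251.
Posterior ∝ prior × likelihood. Numerator for 3: 0.42·0.0989251 = 0.0415486.
Normalizing constant: 0.37·0.0884987 + 0.21·0.0406997 + 0.42·0.0989251 = 0.08284.
P(3 | observation) = 0.0415486 / 0.08284 = 0.501552.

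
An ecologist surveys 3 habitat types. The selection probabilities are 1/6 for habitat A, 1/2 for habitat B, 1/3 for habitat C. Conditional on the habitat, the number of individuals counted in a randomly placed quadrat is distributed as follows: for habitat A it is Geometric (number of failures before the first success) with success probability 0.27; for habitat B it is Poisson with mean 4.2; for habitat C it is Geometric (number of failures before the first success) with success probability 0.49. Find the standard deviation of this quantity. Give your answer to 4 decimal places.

Per component, A: μ=2.7037, E[X²]=17.3237; B: μ=4.2, E[X²]=21.84; C: μ=1.04082, E[X²]=3.20741.
E[X] = 0.166667·2.7037 + 0.5·4.2 + 0.333333·1.04082 = 2.89756.
E[X²] = 0.166667·17.3237 + 0.5·21.84 + 0.333333·3.20741 = 14.8764.
Var(X) = E[X²] − (E[X])² = 14.8764 − 8.39583 = 6.4806.
SD(X) = √6.4806 = 2.5457.

2.5457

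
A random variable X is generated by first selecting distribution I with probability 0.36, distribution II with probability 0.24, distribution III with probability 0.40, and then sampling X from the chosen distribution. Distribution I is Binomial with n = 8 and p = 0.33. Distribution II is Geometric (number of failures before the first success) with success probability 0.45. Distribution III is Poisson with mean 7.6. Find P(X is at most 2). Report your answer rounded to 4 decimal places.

0.3791

Conditional on each component, P(X ≤ 2): I: 0.476435; II: 0.833625; III: 0.0187569.
By total probability, P(X ≤ 2) = 0.36·0.476435 + 0.24·0.833625 + 0.4·0.0187569 = 0.379089.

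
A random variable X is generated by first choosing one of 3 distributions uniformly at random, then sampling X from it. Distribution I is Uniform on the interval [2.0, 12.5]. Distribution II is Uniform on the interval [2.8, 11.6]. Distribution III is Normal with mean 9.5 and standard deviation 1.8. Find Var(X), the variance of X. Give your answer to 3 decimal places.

Per component, I: μ=7.25, E[X²]=61.75; II: μ=7.2, E[X²]=58.2933; III: μ=9.5, E[X²]=93.49.
E[X] = 0.333333·7.25 + 0.333333·7.2 + 0.333333·9.5 = 7.98333.
E[X²] = 0.333333·61.75 + 0.333333·58.2933 + 0.333333·93.49 = 71.1778.
Var(X) = E[X²] − (E[X])² = 71.1778 − 63.7336 = 7.44417.

7.444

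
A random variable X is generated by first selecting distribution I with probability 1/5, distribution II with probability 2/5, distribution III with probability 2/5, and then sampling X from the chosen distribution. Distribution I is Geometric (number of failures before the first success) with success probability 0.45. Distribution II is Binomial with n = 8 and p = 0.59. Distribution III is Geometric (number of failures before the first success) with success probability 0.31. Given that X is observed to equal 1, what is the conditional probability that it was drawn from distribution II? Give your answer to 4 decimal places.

Likelihoods P(X=1 | ·): I: 0.2475; II: 0.0091924; III: 0.2139.
Posterior ∝ prior × likelihood. Numerator for II: 0.4·0.0091924 = 0.00367696.
Normalizing constant: 0.2·0.2475 + 0.4·0.0091924 + 0.4·0.2139 = 0.138737.
P(II | observation) = 0.00367696 / 0.138737 = 0.0265031.

0.0265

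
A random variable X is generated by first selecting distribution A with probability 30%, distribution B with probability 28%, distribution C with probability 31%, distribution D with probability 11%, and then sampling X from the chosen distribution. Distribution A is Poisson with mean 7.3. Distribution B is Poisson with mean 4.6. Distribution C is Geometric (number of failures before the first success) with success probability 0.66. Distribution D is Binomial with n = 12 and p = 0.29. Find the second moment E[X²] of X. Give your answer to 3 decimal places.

For each component E[X²] = Var + (mean)², giving A: 60.59; B: 25.76; C: 1.04591; D: 14.5812.
Overall E[X²] = 0.3·60.59 + 0.28·25.76 + 0.31·1.04591 + 0.11·14.5812 = 27.318.

27.318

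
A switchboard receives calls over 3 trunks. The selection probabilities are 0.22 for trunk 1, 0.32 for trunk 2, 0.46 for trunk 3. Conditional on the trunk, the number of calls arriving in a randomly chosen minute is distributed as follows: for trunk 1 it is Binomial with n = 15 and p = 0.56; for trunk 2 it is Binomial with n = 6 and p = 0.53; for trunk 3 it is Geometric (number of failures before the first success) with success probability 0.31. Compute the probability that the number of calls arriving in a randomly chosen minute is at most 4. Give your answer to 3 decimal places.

0.668

Conditional on each trunk, P(X ≤ 4): 1: 0.0211247; 2: 0.859905; 3: 0.843597.
By total probability, P(X ≤ 4) = 0.22·0.0211247 + 0.32·0.859905 + 0.46·0.843597 = 0.667871.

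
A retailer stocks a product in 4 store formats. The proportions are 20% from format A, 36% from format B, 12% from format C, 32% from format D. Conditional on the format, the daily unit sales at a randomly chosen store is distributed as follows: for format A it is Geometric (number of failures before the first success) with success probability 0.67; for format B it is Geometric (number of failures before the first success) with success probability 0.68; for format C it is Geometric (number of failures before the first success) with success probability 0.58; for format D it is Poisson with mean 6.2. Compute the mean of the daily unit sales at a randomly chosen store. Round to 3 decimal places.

Component means — A: 0.492537; B: 0.470588; C: 0.724138; D: 6.2.
E[X] = 0.2·0.492537 + 0.36·0.470588 + 0.12·0.724138 + 0.32·6.2 = 2.33882.

2.339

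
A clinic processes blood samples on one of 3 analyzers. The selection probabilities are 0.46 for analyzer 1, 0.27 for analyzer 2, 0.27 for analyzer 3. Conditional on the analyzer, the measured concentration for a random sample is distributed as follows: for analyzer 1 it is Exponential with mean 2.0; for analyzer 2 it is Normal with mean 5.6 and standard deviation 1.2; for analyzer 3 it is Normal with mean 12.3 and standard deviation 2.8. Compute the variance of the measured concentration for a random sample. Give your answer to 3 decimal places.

Per component, 1: μ=2, E[X²]=8; 2: μ=5.6, E[X²]=32.8; 3: μ=12.3, E[X²]=159.13.
E[X] = 0.46·2 + 0.27·5.6 + 0.27·12.3 = 5.753.
E[X²] = 0.46·8 + 0.27·32.8 + 0.27·159.13 = 55.5011.
Var(X) = E[X²] − (E[X])² = 55.5011 − 33.097 = 22.4041.

22.404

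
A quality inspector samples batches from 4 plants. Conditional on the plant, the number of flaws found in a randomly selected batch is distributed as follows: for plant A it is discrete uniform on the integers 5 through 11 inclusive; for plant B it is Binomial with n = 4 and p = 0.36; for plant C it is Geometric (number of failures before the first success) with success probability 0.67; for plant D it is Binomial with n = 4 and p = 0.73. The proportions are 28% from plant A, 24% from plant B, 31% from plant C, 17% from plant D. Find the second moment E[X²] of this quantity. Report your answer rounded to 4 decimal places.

21.6455

For each component E[X²] = Var + (mean)², giving A: 68; B: 2.9952; C: 0.977723; D: 9.3148.
Overall E[X²] = 0.28·68 + 0.24·2.9952 + 0.31·0.977723 + 0.17·9.3148 = 21.6455.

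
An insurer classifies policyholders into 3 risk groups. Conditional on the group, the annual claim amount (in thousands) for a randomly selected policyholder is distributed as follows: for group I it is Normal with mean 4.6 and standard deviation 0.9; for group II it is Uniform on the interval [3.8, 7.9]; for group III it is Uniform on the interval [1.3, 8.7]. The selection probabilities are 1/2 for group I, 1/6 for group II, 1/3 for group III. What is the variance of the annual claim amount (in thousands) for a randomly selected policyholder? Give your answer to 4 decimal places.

Per component, I: μ=4.6, E[X²]=21.97; II: μ=5.85, E[X²]=35.6233; III: μ=5, E[X²]=29.5633.
E[X] = 0.5·4.6 + 0.166667·5.85 + 0.333333·5 = 4.94167.
E[X²] = 0.5·21.97 + 0.166667·35.6233 + 0.333333·29.5633 = 26.7767.
Var(X) = E[X²] − (E[X])² = 26.7767 − 24.4201 = 2.3566.

2.3566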